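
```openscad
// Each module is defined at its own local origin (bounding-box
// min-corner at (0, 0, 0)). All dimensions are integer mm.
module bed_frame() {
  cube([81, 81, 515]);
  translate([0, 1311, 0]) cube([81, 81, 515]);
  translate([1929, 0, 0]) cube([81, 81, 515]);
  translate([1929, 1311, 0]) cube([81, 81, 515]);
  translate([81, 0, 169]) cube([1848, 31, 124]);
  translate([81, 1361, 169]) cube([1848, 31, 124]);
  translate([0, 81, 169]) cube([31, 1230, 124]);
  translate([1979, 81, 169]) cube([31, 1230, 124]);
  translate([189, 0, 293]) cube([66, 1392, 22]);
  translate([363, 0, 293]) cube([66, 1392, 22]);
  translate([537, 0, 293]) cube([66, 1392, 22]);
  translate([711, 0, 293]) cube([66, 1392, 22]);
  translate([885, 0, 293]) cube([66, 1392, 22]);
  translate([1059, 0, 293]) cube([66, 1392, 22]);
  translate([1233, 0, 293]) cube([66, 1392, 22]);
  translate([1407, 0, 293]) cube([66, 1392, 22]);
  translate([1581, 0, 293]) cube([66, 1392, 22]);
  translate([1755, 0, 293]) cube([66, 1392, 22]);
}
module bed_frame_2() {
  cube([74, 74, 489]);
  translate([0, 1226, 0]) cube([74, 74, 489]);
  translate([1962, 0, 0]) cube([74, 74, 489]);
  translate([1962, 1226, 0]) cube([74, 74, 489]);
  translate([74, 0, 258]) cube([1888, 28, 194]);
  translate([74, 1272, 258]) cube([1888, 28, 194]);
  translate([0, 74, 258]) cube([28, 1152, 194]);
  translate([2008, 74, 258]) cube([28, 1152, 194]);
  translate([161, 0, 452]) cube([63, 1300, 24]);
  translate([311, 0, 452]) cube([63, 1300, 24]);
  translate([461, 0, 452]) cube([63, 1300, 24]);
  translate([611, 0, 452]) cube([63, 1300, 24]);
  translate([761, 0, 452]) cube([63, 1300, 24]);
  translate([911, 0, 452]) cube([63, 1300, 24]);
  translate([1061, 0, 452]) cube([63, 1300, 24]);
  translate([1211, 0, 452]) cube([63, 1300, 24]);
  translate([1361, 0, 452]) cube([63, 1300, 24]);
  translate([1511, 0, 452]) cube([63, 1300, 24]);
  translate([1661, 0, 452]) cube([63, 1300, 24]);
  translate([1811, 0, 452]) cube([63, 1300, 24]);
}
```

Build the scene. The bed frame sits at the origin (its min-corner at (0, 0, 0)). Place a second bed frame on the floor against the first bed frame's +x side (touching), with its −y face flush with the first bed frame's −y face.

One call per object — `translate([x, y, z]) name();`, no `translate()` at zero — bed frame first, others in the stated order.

bed_frame();
translate([2010, 0, 0]) bed_frame_2();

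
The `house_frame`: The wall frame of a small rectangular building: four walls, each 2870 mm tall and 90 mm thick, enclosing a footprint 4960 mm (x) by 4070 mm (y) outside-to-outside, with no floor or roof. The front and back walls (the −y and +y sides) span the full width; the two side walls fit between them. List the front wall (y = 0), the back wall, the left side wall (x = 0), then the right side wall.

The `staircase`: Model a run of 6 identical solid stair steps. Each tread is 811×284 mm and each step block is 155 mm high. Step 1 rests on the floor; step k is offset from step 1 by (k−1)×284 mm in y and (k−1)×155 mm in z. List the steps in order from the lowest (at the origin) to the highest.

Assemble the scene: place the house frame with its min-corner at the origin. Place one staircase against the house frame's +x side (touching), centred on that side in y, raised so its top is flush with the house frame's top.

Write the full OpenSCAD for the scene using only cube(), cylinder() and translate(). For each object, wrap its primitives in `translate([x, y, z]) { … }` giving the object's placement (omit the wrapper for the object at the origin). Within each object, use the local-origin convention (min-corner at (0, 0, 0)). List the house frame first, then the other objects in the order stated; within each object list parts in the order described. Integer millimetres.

cube([4960, 90, 2870]);
translate([0, 3980, 0]) cube([4960, 90, 2870]);
translate([0, 90, 0]) cube([90, 3890, 2870]);
translate([4870, 90, 0]) cube([90, 3890, 2870]);
translate([4960, 1183, 1940]) {
  cube([811, 284, 155]);
  translate([0, 284, 155]) cube([811, 284, 155]);
  translate([0, 568, 310]) cube([811, 284, 155]);
  translate([0, 852, 465]) cube([811, 284, 155]);
  translate([0, 1136, 620]) cube([811, 284, 155]);
  translate([0, 1420, 775]) cube([811, 284, 155]);
}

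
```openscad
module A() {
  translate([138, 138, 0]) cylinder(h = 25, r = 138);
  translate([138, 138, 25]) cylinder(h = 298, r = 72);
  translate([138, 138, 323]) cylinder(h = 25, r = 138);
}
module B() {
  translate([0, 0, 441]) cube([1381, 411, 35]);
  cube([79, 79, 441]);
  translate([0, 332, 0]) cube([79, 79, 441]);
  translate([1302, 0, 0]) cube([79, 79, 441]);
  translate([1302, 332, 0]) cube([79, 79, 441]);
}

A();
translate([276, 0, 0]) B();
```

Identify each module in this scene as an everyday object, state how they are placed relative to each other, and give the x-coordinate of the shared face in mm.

The spool's +x face and the bench's −x face are both at x = 276 mm.

A is a spool. B is a bench. The bench is against the spool's +x side, with their −y faces flush. The x-coordinate of the shared face is 276 mm.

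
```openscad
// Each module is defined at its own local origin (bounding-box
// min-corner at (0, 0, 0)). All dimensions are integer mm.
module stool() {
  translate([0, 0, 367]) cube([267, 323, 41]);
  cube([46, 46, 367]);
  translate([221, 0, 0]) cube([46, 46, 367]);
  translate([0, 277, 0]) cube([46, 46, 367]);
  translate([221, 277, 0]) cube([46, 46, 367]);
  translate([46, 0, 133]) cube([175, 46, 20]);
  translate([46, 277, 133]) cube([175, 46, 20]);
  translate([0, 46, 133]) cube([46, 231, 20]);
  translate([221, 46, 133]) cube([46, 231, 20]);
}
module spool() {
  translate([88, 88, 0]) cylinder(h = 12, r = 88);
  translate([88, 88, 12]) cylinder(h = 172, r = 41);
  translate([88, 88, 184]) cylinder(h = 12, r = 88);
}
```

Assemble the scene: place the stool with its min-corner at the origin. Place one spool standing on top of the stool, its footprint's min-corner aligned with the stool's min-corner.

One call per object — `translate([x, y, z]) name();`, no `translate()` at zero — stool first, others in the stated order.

stool();
translate([0, 0, 408]) spool();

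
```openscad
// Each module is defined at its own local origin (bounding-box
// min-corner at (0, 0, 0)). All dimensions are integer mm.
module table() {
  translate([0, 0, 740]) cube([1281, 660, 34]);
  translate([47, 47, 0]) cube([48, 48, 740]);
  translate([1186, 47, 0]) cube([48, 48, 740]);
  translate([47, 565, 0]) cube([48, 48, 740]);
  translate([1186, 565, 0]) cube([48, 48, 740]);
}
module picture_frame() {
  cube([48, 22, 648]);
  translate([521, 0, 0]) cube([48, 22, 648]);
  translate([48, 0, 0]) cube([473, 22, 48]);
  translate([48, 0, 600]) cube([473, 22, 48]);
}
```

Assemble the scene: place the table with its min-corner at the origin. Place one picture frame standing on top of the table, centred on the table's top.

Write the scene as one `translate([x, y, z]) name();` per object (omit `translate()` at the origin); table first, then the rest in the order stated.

table();
translate([356, 319, 774]) picture_frame();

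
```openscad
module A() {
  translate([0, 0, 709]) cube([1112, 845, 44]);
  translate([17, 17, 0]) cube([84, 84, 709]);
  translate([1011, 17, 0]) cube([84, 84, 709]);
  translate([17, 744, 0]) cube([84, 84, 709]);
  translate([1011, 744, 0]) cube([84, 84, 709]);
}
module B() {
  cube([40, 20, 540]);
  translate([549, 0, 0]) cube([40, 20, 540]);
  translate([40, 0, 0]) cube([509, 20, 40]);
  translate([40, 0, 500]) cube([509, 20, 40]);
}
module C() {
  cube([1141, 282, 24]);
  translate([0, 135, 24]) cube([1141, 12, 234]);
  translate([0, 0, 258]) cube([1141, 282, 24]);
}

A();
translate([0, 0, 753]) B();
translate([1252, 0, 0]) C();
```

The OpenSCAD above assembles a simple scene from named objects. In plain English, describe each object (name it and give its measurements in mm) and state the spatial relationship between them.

A is a rectangular dining table. The top is 1112×845×44 mm with its upper surface at z = 753 mm. It stands on four 84×84 mm square legs, each inset 17 mm from the nearest pair of top edges, running from the floor to the underside of the top.

B is a picture frame with a 509×460 mm rectangular opening (x by z) and a uniform 40 mm border on every side. Frame depth is 20 mm along y. It is built from two vertical stiles running the full outside height and two horizontal rails spanning the gap between the stiles.

C is an I-beam lying along x, 1141 mm long. Overall section height 282 mm. Two flanges 282 mm wide (y) and 24 mm thick, one on the floor and one at the top; a web 12 mm thick runs between them, centred on the flange width.

The picture frame is on top of the table. The I-beam is on the floor beside the table on its +x side.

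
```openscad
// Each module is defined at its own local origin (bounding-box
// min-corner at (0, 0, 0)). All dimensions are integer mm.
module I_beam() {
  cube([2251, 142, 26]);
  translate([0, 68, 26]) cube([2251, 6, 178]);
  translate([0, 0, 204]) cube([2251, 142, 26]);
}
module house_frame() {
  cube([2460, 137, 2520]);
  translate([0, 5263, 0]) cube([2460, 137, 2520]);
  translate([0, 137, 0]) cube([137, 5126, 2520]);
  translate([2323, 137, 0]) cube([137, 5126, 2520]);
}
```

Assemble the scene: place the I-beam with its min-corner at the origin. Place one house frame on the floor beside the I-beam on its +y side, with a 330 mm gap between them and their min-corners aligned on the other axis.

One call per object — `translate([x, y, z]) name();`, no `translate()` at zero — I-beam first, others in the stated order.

I_beam();
translate([0, 472, 0]) house_frame();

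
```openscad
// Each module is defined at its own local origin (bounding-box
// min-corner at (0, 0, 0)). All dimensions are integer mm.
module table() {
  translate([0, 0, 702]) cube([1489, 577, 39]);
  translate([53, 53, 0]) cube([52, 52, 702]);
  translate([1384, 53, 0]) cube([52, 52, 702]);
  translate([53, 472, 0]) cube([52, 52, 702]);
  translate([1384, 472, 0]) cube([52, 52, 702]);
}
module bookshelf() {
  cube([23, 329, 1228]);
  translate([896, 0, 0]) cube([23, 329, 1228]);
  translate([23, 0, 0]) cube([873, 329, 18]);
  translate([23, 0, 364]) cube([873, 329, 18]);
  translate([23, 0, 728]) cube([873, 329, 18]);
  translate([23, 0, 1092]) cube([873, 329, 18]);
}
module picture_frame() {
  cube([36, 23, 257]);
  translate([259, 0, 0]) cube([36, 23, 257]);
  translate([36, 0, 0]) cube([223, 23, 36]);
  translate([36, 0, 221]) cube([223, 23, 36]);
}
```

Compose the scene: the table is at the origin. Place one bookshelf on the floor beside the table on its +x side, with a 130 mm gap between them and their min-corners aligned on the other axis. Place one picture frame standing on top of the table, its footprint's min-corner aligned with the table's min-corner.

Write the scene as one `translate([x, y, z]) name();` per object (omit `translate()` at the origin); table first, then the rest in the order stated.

table();
translate([1619, 0, 0]) bookshelf();
translate([0, 0, 741]) picture_frame();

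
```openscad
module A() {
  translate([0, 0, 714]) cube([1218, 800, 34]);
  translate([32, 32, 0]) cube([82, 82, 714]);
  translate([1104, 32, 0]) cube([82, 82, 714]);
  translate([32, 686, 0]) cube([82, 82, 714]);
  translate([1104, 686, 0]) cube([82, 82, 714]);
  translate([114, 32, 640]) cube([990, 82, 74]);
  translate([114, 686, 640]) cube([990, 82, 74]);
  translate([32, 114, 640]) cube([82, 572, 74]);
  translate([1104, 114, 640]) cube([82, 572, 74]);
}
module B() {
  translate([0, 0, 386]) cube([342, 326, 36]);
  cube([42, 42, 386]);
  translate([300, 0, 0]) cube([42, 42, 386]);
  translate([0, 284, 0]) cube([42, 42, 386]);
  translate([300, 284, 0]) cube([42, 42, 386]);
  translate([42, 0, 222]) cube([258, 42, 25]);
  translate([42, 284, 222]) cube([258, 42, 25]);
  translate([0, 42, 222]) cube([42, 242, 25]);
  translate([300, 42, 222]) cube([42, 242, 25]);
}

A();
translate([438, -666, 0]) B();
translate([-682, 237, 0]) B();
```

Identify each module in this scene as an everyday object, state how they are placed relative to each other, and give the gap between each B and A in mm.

A is a table. B is a stool. Two stools sit around the table at the −y, −x sides. The gap between each stool and the table is 340 mm.

Each stool's nearest face is 340 mm from the table's bounding box.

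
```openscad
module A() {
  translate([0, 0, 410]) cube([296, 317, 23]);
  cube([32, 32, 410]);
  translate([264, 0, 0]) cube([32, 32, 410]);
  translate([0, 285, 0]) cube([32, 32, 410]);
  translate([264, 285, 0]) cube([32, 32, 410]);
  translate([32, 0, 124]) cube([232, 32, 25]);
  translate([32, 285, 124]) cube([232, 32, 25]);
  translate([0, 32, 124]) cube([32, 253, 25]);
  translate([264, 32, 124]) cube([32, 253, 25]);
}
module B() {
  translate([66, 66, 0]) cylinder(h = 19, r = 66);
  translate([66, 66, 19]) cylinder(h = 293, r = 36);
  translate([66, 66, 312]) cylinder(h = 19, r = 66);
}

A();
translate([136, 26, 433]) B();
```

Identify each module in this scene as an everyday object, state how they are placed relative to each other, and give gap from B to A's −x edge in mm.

A is a stool. B is a spool. The spool is on top of the stool. The gap from the spool to the stool's −x edge is 136 mm.

The spool's min-x is at 136; the stool's min-x is 0; gap = 136 mm.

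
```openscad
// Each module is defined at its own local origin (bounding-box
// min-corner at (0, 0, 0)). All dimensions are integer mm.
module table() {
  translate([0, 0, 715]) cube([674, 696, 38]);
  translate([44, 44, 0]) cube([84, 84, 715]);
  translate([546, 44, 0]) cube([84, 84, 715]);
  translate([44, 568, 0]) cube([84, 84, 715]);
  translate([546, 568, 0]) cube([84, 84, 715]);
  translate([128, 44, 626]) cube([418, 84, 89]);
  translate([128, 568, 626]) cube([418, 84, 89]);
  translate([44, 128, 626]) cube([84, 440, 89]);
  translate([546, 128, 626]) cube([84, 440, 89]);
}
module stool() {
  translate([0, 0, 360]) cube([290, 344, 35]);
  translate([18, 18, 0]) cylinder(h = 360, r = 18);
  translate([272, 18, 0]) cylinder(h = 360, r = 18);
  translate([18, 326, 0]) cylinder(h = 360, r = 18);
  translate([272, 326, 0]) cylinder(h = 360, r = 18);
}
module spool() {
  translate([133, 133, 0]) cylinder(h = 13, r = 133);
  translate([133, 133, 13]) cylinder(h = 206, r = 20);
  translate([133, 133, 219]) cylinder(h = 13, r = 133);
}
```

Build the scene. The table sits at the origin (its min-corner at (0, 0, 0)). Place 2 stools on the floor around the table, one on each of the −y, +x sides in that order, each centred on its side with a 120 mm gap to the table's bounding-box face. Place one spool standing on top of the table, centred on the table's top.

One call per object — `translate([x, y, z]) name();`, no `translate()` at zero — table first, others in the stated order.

table();
translate([192, -464, 0]) stool();
translate([794, 176, 0]) stool();
translate([204, 215, 753]) spool();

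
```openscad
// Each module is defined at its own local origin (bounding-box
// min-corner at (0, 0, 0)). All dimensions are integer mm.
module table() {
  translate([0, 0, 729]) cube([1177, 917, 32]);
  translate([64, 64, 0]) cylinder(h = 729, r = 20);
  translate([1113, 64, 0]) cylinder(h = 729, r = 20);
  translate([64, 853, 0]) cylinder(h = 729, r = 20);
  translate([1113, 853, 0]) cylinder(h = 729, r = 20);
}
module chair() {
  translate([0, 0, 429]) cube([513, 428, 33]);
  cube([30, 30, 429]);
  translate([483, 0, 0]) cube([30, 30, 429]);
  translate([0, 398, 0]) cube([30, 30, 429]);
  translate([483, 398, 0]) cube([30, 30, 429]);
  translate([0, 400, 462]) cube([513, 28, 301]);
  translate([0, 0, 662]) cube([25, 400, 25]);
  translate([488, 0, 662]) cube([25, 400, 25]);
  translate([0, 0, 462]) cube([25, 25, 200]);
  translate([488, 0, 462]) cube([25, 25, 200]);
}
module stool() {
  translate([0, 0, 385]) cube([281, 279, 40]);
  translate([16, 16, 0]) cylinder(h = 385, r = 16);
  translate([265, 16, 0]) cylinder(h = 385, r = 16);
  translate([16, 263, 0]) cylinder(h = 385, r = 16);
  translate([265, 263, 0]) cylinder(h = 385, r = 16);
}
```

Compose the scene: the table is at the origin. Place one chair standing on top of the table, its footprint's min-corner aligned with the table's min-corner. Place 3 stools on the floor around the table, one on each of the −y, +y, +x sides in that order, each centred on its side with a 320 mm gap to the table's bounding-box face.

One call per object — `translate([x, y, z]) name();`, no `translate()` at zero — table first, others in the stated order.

table();
translate([0, 0, 761]) chair();
translate([448, -599, 0]) stool();
translate([448, 1237, 0]) stool();
translate([1497, 319, 0]) stool();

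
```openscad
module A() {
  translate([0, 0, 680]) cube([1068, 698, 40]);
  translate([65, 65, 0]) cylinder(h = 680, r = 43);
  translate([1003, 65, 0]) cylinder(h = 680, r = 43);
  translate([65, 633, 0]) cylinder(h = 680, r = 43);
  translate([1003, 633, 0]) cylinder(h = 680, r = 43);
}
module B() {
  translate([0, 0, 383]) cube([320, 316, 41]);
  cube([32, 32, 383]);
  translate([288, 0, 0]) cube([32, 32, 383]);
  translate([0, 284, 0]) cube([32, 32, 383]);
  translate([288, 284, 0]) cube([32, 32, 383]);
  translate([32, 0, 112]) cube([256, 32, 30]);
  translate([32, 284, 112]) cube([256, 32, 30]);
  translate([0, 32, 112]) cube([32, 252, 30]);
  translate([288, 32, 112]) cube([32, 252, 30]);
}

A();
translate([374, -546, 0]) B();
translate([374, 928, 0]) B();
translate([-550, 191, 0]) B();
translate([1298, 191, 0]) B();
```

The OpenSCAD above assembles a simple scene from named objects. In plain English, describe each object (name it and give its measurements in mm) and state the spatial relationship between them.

A is a table with a 1068×698 mm rectangular top, 40 mm thick, top surface at z = 720 mm, supported by four round legs of 86 mm diameter, each leg's bounding box inset 22 mm from the nearest pair of top edges, running from the floor.

B is a four-legged stool. The seat is 320×316 mm, 41 mm thick, top at z = 424 mm. It stands on four square legs, each 32×32 mm in cross-section, from z = 0 to the seat underside, each flush with a corner of the seat. Four stretchers, 32 mm wide and 30 mm tall, connect adjacent legs with their undersides at z = 112 mm, each running between the inner faces of the legs it joins and aligned with the legs' outer faces on the other axis.

Four stools sit around the table at the −y, +y, −x, +x sides.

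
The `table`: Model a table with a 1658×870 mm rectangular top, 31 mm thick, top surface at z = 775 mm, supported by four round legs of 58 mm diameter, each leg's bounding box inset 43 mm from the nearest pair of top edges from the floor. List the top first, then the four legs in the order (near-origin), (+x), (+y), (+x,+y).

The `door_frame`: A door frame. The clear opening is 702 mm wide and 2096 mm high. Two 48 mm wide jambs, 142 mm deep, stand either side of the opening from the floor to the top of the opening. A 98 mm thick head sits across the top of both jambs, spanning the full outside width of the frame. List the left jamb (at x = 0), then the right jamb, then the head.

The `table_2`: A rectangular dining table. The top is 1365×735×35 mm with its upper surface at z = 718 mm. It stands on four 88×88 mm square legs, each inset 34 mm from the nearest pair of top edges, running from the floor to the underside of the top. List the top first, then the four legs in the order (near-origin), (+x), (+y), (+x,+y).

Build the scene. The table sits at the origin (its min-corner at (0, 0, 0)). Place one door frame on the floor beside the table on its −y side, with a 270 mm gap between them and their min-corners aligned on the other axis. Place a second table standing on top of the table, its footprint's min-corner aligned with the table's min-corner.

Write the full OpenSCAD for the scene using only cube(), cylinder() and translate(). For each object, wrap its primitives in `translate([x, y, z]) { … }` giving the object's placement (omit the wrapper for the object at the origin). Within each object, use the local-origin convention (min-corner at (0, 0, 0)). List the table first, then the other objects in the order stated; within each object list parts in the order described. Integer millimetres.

translate([0, 0, 744]) cube([1658, 870, 31]);
translate([72, 72, 0]) cylinder(h = 744, r = 29);
translate([1586, 72, 0]) cylinder(h = 744, r = 29);
translate([72, 798, 0]) cylinder(h = 744, r = 29);
translate([1586, 798, 0]) cylinder(h = 744, r = 29);
translate([0, -412, 0]) {
  cube([48, 142, 2096]);
  translate([750, 0, 0]) cube([48, 142, 2096]);
  translate([0, 0, 2096]) cube([798, 142, 98]);
}
translate([0, 0, 775]) {
  translate([0, 0, 683]) cube([1365, 735, 35]);
  translate([34, 34, 0]) cube([88, 88, 683]);
  translate([1243, 34, 0]) cube([88, 88, 683]);
  translate([34, 613, 0]) cube([88, 88, 683]);
  translate([1243, 613, 0]) cube([88, 88, 683]);
}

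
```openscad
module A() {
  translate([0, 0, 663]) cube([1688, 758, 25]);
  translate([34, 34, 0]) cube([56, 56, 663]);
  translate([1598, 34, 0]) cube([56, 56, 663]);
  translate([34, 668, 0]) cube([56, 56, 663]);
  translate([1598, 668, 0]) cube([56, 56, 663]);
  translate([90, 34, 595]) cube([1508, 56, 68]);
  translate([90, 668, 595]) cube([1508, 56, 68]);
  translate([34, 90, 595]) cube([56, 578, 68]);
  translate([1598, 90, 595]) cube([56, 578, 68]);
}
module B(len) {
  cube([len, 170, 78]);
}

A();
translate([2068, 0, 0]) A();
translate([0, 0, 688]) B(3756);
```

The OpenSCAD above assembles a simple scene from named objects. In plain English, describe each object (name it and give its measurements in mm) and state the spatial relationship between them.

A is a table: top 1688 mm (x) × 758 mm (y), 25 mm thick, upper face at z = 688 mm, on four 56×56 mm square legs, each inset 34 mm from the nearest pair of top edges, running from z = 0 to the bottom of the top. Four apron rails, 56 mm thick and 68 mm tall, run between adjacent legs with their top edges flush with the underside of the top and their outer faces flush with the legs' outer faces.

B is a rectangular beam 3756 mm long (x), 170 mm deep (y), 78 mm thick (z).

The beam spans the tops of two tables placed 380 mm apart, resting at z = 688 mm.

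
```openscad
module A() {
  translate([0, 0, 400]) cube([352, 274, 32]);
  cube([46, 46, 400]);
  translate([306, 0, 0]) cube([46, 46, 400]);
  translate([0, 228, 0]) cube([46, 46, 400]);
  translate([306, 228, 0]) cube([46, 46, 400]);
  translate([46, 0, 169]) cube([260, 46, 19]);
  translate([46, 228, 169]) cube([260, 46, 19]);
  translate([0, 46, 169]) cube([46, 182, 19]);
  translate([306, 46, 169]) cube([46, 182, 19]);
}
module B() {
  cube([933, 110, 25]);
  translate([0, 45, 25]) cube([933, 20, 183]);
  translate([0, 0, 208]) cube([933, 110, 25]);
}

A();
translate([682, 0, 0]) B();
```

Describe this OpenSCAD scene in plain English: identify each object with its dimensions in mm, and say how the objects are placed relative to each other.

A is a four-legged stool. The seat is 352×274 mm, 32 mm thick, top at z = 432 mm. It stands on four square legs, each 46×46 mm in cross-section, from z = 0 to the seat underside, each flush with a corner of the seat. Four stretchers, 46 mm wide and 19 mm tall, connect adjacent legs with their undersides at z = 169 mm, each running between the inner faces of the legs it joins and aligned with the legs' outer faces on the other axis.

B is an I-beam lying along x, 933 mm long. Overall section height 233 mm. Two flanges 110 mm wide (y) and 25 mm thick, one on the floor and one at the top; a web 20 mm thick runs between them, centred on the flange width.

The I-beam is on the floor beside the stool on its +x side.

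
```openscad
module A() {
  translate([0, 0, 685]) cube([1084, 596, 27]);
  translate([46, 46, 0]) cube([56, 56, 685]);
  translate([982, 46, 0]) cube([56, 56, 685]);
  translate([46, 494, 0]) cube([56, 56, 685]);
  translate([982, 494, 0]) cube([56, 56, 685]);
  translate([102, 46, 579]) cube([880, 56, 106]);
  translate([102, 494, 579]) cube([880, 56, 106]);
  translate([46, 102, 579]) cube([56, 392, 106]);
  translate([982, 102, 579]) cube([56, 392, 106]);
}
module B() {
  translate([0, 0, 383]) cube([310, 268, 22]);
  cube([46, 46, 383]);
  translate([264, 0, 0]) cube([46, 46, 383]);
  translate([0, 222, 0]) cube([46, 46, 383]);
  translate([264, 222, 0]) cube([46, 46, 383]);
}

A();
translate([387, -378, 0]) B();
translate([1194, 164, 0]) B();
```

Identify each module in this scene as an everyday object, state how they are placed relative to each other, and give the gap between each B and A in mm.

A is a table. B is a stool. Two stools sit around the table at the −y, +x sides. The gap between each stool and the table is 110 mm.

Each stool's nearest face is 110 mm from the table's bounding box.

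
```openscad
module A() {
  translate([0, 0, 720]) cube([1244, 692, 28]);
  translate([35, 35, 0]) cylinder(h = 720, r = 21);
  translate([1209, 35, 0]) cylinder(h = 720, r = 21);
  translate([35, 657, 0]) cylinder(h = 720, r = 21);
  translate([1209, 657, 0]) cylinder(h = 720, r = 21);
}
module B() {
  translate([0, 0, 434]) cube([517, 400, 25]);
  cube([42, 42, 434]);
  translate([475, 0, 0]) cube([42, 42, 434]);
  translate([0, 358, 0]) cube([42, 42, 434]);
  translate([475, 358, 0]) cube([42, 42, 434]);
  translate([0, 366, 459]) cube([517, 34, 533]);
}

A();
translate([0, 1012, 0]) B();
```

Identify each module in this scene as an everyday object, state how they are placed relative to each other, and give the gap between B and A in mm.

A is a table. B is a chair. The chair is on the floor beside the table on its +y side. The gap between the chair and the table is 320 mm.

The chair's nearest face is 320 mm from the table's +y face.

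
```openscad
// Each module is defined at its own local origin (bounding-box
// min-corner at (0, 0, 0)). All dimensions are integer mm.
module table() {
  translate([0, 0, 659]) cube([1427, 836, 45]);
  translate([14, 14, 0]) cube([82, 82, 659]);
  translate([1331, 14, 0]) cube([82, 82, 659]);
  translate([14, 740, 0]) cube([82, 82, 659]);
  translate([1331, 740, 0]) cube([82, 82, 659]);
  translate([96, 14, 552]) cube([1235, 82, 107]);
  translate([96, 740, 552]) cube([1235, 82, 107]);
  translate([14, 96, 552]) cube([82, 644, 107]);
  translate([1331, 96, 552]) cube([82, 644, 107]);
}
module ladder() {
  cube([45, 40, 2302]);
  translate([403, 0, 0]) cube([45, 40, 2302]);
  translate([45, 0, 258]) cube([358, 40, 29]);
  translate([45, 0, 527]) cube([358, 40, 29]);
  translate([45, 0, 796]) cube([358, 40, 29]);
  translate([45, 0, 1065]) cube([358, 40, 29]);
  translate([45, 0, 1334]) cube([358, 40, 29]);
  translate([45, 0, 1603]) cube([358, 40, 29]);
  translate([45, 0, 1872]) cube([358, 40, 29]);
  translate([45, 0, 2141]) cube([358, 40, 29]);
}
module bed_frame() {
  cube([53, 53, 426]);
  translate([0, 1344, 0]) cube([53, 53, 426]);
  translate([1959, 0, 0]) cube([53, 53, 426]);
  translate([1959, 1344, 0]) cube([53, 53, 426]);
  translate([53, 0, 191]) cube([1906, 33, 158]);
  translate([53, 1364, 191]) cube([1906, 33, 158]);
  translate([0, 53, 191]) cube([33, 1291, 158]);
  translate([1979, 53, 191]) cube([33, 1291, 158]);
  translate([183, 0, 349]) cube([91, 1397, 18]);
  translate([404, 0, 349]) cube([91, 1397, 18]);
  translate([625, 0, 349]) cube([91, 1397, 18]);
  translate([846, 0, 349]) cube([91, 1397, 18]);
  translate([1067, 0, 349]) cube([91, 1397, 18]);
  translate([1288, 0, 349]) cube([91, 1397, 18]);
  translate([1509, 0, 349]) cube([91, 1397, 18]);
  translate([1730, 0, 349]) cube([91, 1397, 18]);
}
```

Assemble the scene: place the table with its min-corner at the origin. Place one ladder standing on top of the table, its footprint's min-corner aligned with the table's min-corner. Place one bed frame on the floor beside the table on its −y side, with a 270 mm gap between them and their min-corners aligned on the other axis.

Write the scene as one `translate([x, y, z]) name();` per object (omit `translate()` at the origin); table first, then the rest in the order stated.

table();
translate([0, 0, 704]) ladder();
translate([0, -1667, 0]) bed_frame();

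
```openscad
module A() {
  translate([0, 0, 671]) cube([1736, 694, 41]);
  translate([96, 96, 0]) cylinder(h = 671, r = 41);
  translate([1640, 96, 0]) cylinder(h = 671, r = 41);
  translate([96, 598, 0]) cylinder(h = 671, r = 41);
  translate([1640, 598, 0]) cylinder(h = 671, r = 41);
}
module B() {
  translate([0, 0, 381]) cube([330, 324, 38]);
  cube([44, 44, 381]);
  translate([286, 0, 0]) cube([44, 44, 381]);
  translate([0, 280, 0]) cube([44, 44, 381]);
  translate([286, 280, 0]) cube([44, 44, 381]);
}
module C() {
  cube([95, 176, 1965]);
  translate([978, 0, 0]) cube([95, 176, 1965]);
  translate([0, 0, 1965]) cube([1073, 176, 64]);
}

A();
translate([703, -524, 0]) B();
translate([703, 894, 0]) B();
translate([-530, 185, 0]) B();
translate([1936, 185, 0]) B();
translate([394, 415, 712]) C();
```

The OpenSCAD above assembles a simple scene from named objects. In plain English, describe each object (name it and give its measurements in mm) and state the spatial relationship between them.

A is a table with a 1736×694 mm rectangular top, 41 mm thick, top surface at z = 712 mm, supported by four round legs of 82 mm diameter, each leg's bounding box inset 55 mm from the nearest pair of top edges, running from the floor.

B is a simple wooden stool: a rectangular seat 330 mm (x) by 324 mm (y), 38 mm thick, top face at z = 419 mm, on four square legs, each 44×44 mm in cross-section. The legs rest on z = 0, each flush with a corner of the seat.

C is a door frame. The clear opening is 883 mm wide and 1965 mm high. Two 95 mm wide jambs, 176 mm deep, stand either side of the opening from the floor to the top of the opening. A 64 mm thick head sits across the top of both jambs, spanning the full outside width of the frame.

Four stools sit around the table at the −y, +y, −x, +x sides. The door frame is on top of the table.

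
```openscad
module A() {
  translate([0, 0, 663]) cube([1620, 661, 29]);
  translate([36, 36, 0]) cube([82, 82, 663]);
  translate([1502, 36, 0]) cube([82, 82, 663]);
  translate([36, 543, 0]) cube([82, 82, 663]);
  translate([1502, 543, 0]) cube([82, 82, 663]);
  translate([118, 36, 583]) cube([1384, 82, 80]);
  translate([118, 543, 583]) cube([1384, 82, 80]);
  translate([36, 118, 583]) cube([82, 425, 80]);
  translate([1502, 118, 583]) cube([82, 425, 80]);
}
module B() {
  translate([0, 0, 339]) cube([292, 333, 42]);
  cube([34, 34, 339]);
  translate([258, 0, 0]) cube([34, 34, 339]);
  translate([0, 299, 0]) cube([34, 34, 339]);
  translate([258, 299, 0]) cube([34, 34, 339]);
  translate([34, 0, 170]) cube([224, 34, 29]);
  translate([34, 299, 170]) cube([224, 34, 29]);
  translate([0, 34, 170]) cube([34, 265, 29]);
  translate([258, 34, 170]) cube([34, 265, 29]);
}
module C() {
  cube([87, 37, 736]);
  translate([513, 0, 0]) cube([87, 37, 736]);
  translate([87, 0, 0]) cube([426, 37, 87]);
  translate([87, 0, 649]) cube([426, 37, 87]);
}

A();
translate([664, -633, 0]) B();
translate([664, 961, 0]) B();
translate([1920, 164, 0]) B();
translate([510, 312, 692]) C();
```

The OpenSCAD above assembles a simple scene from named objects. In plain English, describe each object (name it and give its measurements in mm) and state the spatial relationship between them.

A is a table: top 1620 mm (x) × 661 mm (y), 29 mm thick, upper face at z = 692 mm, on four 82×82 mm square legs, each inset 36 mm from the nearest pair of top edges, running from z = 0 to the bottom of the top. Four apron rails, 82 mm thick and 80 mm tall, run between adjacent legs with their top edges flush with the underside of the top and their outer faces flush with the legs' outer faces.

B is a simple wooden stool: a rectangular seat 292 mm (x) by 333 mm (y), 42 mm thick, top face at z = 381 mm, on four square legs, each 34×34 mm in cross-section. The legs rest on z = 0, each flush with a corner of the seat. Four stretchers, 34 mm wide and 29 mm tall, connect adjacent legs with their undersides at z = 170 mm, each running between the inner faces of the legs it joins and aligned with the legs' outer faces on the other axis.

C is a rectangular picture frame lying in the x–z plane (depth along y). The opening is 426 mm wide (x) by 562 mm tall (z), surrounded by a border 87 mm wide on all four sides. The frame is 37 mm deep and is made of two full-height vertical stiles with two horizontal rails fitted between them.

Three stools sit around the table at the −y, +y, +x sides. The picture frame is on top of the table, centred.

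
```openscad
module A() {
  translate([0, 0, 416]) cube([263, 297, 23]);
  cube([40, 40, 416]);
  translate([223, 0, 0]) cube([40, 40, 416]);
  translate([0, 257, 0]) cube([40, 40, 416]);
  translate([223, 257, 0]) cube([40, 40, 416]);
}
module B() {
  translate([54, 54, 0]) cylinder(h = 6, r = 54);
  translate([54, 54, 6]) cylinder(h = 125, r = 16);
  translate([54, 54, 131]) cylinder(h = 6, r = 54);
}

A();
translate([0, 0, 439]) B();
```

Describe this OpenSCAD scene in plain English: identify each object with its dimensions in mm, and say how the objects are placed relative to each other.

A is a four-legged stool. The seat is 263×297 mm, 23 mm thick, top at z = 439 mm. It stands on four square legs, each 40×40 mm in cross-section, from z = 0 to the seat underside, each flush with a corner of the seat.

B is a spool: two coaxial disc flanges of radius 54 mm and thickness 6 mm, joined by a core cylinder of radius 16 mm and height 125 mm. The lower flange rests on z = 0 and the three cylinders share a vertical axis.

The spool is on top of the stool.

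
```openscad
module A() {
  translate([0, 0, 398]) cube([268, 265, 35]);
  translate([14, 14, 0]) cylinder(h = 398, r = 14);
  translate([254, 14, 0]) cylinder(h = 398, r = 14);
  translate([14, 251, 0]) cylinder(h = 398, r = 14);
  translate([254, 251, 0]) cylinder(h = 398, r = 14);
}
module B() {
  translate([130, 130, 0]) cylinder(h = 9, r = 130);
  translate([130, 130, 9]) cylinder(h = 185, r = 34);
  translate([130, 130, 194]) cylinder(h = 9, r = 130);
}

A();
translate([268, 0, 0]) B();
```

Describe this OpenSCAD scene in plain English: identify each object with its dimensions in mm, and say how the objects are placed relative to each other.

A is a simple wooden stool: a rectangular seat 268 mm (x) by 265 mm (y), 35 mm thick, top face at z = 433 mm, on four round legs, each 28 mm in diameter. The legs rest on z = 0, each leg's axis is inset half a diameter from the nearest pair of seat edges (so the leg's bounding box is flush with the corner).

B is a spool: two coaxial disc flanges of radius 130 mm and thickness 9 mm, joined by a core cylinder of radius 34 mm and height 185 mm. The lower flange rests on z = 0 and the three cylinders share a vertical axis.

The spool is against the stool's +x side, with their −y faces flush.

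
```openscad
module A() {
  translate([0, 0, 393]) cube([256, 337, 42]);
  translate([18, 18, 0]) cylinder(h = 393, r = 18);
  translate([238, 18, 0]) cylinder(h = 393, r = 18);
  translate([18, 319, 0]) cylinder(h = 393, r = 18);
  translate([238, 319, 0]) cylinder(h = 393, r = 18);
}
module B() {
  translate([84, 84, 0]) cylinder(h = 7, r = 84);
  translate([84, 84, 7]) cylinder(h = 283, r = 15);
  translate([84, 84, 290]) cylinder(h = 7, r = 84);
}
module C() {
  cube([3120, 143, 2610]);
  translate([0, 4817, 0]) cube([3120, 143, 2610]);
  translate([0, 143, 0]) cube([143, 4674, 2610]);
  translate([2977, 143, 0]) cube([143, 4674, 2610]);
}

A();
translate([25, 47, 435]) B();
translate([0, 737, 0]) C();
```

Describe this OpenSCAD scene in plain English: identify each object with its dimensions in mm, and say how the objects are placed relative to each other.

A is a four-legged stool. The seat is 256×337 mm, 42 mm thick, top at z = 435 mm. It stands on four round legs, each 36 mm in diameter, from z = 0 to the seat underside, each leg's axis is inset half a diameter from the nearest pair of seat edges (so the leg's bounding box is flush with the corner).

B is a spool: two coaxial disc flanges of radius 84 mm and thickness 7 mm, joined by a core cylinder of radius 15 mm and height 283 mm. The lower flange rests on z = 0 and the three cylinders share a vertical axis.

C is the wall frame of a small rectangular building: four walls, each 2610 mm tall and 143 mm thick, enclosing a footprint 3120 mm (x) by 4960 mm (y) outside-to-outside, with no floor or roof. The front and back walls (the −y and +y sides) span the full width; the two side walls fit between them.

The spool is on top of the stool. The house frame is on the floor beside the stool on its +y side.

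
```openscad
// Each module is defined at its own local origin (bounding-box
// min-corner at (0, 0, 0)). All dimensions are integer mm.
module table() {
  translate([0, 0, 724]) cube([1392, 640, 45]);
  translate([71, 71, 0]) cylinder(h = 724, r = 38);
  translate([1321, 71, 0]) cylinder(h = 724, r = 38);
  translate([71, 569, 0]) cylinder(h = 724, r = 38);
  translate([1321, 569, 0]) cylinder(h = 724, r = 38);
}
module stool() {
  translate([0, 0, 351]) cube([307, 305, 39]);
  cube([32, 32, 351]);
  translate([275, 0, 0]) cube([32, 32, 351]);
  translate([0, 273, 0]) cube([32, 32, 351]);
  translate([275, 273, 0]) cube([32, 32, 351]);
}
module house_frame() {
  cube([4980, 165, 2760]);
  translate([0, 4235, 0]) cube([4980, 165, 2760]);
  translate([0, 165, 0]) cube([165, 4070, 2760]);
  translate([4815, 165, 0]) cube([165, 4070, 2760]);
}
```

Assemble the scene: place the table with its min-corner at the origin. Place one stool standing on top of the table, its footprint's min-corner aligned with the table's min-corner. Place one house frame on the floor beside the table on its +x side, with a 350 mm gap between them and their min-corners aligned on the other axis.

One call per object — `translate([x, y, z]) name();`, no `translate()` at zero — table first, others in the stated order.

table();
translate([0, 0, 769]) stool();
translate([1742, 0, 0]) house_frame();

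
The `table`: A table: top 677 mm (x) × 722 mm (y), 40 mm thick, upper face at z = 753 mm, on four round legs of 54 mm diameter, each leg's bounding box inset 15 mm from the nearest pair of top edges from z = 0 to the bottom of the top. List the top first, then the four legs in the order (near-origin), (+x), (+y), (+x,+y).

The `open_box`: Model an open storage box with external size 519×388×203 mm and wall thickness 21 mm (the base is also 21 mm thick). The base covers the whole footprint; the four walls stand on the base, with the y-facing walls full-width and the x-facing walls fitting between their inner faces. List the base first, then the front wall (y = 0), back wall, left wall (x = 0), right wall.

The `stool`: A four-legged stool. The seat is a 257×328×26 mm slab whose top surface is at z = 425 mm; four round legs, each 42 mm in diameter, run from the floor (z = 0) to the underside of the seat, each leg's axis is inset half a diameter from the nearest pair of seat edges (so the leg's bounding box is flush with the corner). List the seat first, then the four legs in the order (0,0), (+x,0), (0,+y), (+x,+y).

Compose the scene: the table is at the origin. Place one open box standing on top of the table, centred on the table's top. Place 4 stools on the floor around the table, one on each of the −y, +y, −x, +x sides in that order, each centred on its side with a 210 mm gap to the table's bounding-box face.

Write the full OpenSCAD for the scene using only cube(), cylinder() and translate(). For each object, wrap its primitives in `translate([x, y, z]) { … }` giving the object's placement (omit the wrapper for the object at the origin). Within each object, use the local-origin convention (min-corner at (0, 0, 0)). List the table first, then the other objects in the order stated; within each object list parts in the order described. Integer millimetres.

translate([0, 0, 713]) cube([677, 722, 40]);
translate([42, 42, 0]) cylinder(h = 713, r = 27);
translate([635, 42, 0]) cylinder(h = 713, r = 27);
translate([42, 680, 0]) cylinder(h = 713, r = 27);
translate([635, 680, 0]) cylinder(h = 713, r = 27);
translate([79, 167, 753]) {
  cube([519, 388, 21]);
  translate([0, 0, 21]) cube([519, 21, 182]);
  translate([0, 367, 21]) cube([519, 21, 182]);
  translate([0, 21, 21]) cube([21, 346, 182]);
  translate([498, 21, 21]) cube([21, 346, 182]);
}
translate([210, -538, 0]) {
  translate([0, 0, 399]) cube([257, 328, 26]);
  translate([21, 21, 0]) cylinder(h = 399, r = 21);
  translate([236, 21, 0]) cylinder(h = 399, r = 21);
  translate([21, 307, 0]) cylinder(h = 399, r = 21);
  translate([236, 307, 0]) cylinder(h = 399, r = 21);
}
translate([210, 932, 0]) {
  translate([0, 0, 399]) cube([257, 328, 26]);
  translate([21, 21, 0]) cylinder(h = 399, r = 21);
  translate([236, 21, 0]) cylinder(h = 399, r = 21);
  translate([21, 307, 0]) cylinder(h = 399, r = 21);
  translate([236, 307, 0]) cylinder(h = 399, r = 21);
}
translate([-467, 197, 0]) {
  translate([0, 0, 399]) cube([257, 328, 26]);
  translate([21, 21, 0]) cylinder(h = 399, r = 21);
  translate([236, 21, 0]) cylinder(h = 399, r = 21);
  translate([21, 307, 0]) cylinder(h = 399, r = 21);
  translate([236, 307, 0]) cylinder(h = 399, r = 21);
}
translate([887, 197, 0]) {
  translate([0, 0, 399]) cube([257, 328, 26]);
  translate([21, 21, 0]) cylinder(h = 399, r = 21);
  translate([236, 21, 0]) cylinder(h = 399, r = 21);
  translate([21, 307, 0]) cylinder(h = 399, r = 21);
  translate([236, 307, 0]) cylinder(h = 399, r = 21);
}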